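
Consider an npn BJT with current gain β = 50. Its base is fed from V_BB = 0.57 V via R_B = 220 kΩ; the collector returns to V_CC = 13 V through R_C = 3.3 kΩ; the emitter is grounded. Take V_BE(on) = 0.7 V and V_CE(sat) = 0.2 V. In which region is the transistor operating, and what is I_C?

V_BB = 0.57 V ≤ V_BE(on) = 0.7 V, so the base-emitter junction is not forward biased.
The transistor is in cutoff: I_B = I_C = 0.

cutoff; I_C ≈ 0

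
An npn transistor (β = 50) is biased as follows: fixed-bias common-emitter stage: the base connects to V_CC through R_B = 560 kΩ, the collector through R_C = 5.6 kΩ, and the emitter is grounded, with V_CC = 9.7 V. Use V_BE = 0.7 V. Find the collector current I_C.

Base loop: V_CC = I_B·R_B + V_BE, so I_B = (9.7 − 0.7)/560 kΩ = 0.0161 mA.
In the active region I_C = β·I_B = 50 × 0.0161 = 0.804 mA.
Collector loop: V_CE = V_CC − I_C·R_C = 9.7 − 0.804×5.6 = 5.2 V.
Since V_CE = 5.2 V > V_CE(sat) ≈ 0.2 V, the transistor is in the active region as assumed.

I_C ≈ 0.8 mA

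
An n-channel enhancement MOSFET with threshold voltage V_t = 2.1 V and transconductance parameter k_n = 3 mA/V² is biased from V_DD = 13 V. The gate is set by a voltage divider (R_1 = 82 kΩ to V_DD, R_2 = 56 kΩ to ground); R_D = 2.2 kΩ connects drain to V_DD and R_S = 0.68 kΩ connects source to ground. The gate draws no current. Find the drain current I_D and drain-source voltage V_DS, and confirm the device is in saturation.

I_D ≈ 2.7 mA, V_DS ≈ 5.2 V

V_G = V_DD·R_2/(R_1+R_2) = 13×56/138 = 5.28 V.
Assume saturation: I_D = (k_n/2)(V_GS − V_t)² with V_GS = V_G − I_D·R_S = 5.28 − 0.68·I_D.
Substituting gives 0.694·I_D² − 7.48·I_D + 15.1 = 0, with roots I_D = 2.7 or 8.08 mA.
The root I_D = 8.08 mA gives V_GS = -0.221 V ≤ V_t, so take I_D = 2.7 mA.
Then V_GS = 3.44 V and V_DS = V_DD − I_D(R_D+R_S) = 13 − 2.7×2.88 = 5.23 V.
Saturation requires V_DS ≥ V_GS − V_t = 1.34 V; 5.23 ≥ 1.34 ✓.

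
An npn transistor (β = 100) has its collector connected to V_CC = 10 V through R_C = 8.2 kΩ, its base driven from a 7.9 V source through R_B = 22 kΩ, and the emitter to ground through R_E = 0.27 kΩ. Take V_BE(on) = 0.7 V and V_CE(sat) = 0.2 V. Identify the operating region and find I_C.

saturation; I_C ≈ 1.1 mA

Assume active: I_B = (7.9 − 0.7)/(22 + 101×0.27) = 0.146 mA, I_C = β·I_B = 14.6 mA.
Then V_CE = 10 − 14.6×8.2 − 14.8×0.27 = -114 V < 0.2 V — the active assumption fails.
Re-solve with V_CE = 0.2 V. KCL at the emitter: V_E/R_E = (V_BB−0.7−V_E)/R_B + (V_CC−0.2−V_E)/R_C, giving V_E = 0.393 V.
I_C = (V_CC − 0.2 − V_E)/R_C = (9.8 − 0.393)/8.2 = 1.15 mA.
Check: I_B = (7.2 − 0.393)/22 = 0.309 mA, and β·I_B = 30.9 mA > I_C, confirming saturation.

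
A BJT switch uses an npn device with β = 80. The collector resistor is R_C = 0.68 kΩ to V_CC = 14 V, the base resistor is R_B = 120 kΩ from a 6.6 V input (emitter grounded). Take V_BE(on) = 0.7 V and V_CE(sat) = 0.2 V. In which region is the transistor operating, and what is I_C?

Assume active. Base-emitter loop: I_B = (V_BB − V_BE)/R_B = (6.6 − 0.7)/120 = 0.0492 mA.
I_C = β·I_B = 80×0.0492 = 3.93 mA.
V_CE = V_CC − I_C·R_C = 14 − 3.93×0.68 = 11.3 V > V_CE(sat), so the active-region assumption holds.

active; I_C ≈ 3.9 mA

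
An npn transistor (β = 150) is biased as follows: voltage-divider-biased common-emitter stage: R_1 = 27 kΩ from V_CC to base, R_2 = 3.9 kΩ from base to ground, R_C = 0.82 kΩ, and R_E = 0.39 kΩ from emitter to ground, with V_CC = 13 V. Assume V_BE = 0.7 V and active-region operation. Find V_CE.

Thevenize the base divider: V_Th = V_CC·R_2/(R_1+R_2) = 13×3.9/30.9 = 1.64 V, R_Th = R_1‖R_2 = 3.41 kΩ.
Base-emitter loop: V_Th = I_B·R_Th + V_BE + (β+1)I_B·R_E, so I_B = (1.64 − 0.7) / (3.41 + 151×0.39) = 0.0151 mA.
I_C = β·I_B = 150×0.0151 = 2.27 mA, and I_E = (β+1)I_B = 2.28 mA.
V_CE = V_CC − I_C·R_C − I_E·R_E = 13 − 2.27×0.82 − 2.28×0.39 = 10.3 V.
V_CE = 10.3 V > 0.2 V confirms active-region operation.

V_CE ≈ 10 V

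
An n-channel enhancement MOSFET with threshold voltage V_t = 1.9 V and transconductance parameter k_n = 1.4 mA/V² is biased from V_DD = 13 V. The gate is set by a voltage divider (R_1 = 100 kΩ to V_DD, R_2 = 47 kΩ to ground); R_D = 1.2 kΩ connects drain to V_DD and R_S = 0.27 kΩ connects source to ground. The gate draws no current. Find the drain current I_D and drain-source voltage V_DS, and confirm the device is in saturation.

V_G = V_DD·R_2/(R_1+R_2) = 13×47/147 = 4.16 V.
Assume saturation: I_D = (k_n/2)(V_GS − V_t)² with V_GS = V_G − I_D·R_S = 4.16 − 0.27·I_D.
Substituting gives 0.051·I_D² − 1.85·I_D + 3.56 = 0, with roots I_D = 2.04 or 34.3 mA.
The root I_D = 34.3 mA gives V_GS = -5.1 V ≤ V_t, so take I_D = 2.04 mA.
Then V_GS = 3.61 V and V_DS = V_DD − I_D(R_D+R_S) = 13 − 2.04×1.47 = 10 V.
Saturation requires V_DS ≥ V_GS − V_t = 1.71 V; 10 ≥ 1.71 ✓.

I_D ≈ 2 mA, V_DS ≈ 10 V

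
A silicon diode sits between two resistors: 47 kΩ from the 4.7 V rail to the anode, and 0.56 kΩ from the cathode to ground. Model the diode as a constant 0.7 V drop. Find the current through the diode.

The two resistors are in series with the diode, so KVL gives 4.7 = I·47 + 0.7 + I·0.56.
I = (4.7 − 0.7) / (47 + 0.56) kΩ = 4 / 47.6 = 0.0841 mA.

I ≈ 0.084 mA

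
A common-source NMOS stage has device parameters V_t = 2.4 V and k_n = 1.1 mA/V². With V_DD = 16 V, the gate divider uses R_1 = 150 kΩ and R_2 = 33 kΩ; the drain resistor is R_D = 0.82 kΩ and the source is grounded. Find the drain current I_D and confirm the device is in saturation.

I_D ≈ 0.13 mA

V_G = V_DD·R_2/(R_1+R_2) = 16×33/183 = 2.89 V. With the source grounded, V_GS = V_G = 2.89 V.
Assume saturation: I_D = (k_n/2)(V_GS − V_t)² = (1.1/2)×(2.89 − 2.4)² = 0.55×0.485² = 0.13 mA.
V_DS = V_DD − I_D·R_D = 16 − 0.13×0.82 = 15.9 V.
Saturation requires V_DS ≥ V_GS − V_t = 0.485 V; 15.9 ≥ 0.485 ✓.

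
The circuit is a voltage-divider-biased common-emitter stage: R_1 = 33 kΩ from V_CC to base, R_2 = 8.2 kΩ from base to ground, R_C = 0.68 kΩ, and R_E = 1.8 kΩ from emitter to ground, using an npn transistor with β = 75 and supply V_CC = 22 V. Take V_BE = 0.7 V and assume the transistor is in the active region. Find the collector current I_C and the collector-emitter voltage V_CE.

Thevenize the base divider: V_Th = V_CC·R_2/(R_1+R_2) = 22×8.2/41.2 = 4.38 V, R_Th = R_1‖R_2 = 6.57 kΩ.
Base-emitter loop: V_Th = I_B·R_Th + V_BE + (β+1)I_B·R_E, so I_B = (4.38 − 0.7) / (6.57 + 76×1.8) = 0.0257 mA.
I_C = β·I_B = 75×0.0257 = 1.92 mA, and I_E = (β+1)I_B = 1.95 mA.
V_CE = V_CC − I_C·R_C − I_E·R_E = 22 − 1.92×0.68 − 1.95×1.8 = 17.2 V.
V_CE = 17.2 V > 0.2 V confirms active-region operation.

I_C ≈ 1.9 mA, V_CE ≈ 17 V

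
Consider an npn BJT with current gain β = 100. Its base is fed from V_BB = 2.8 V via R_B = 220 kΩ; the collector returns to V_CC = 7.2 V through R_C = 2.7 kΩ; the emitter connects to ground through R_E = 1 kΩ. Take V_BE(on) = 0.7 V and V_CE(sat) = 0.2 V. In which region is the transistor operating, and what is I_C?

active; I_C ≈ 0.65 mA

Assume active. Base-emitter loop: I_B = (V_BB − V_BE)/(R_B + (β+1)R_E) = (2.8 − 0.7)/(220 + 101×1) = 0.00654 mA.
I_C = β·I_B = 100×0.00654 = 0.654 mA.
V_CE = V_CC − I_C·R_C − I_E·R_E = 7.2 − 0.654×2.7 − 0.661×1 = 4.77 V > V_CE(sat), so the active-region assumption holds.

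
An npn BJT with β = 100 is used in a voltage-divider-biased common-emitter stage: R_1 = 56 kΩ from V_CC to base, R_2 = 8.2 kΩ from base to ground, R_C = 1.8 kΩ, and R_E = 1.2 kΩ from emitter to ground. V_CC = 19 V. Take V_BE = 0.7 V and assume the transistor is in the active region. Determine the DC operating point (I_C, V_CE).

Thevenize the base divider: V_Th = V_CC·R_2/(R_1+R_2) = 19×8.2/64.2 = 2.43 V, R_Th = R_1‖R_2 = 7.15 kΩ.
Base-emitter loop: V_Th = I_B·R_Th + V_BE + (β+1)I_B·R_E, so I_B = (2.43 − 0.7) / (7.15 + 101×1.2) = 0.0135 mA.
I_C = β·I_B = 100×0.0135 = 1.35 mA, and I_E = (β+1)I_B = 1.36 mA.
V_CE = V_CC − I_C·R_C − I_E·R_E = 19 − 1.35×1.8 − 1.36×1.2 = 14.9 V.
V_CE = 14.9 V > 0.2 V confirms active-region operation.

I_C ≈ 1.3 mA, V_CE ≈ 15 V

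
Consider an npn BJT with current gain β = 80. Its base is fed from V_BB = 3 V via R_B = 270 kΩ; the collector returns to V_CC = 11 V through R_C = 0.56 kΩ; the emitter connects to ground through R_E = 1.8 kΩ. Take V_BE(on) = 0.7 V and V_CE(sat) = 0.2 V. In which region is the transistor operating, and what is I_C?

active; I_C ≈ 0.44 mA

Assume active. Base-emitter loop: I_B = (V_BB − V_BE)/(R_B + (β+1)R_E) = (3 − 0.7)/(270 + 81×1.8) = 0.00553 mA.
I_C = β·I_B = 80×0.00553 = 0.443 mA.
V_CE = V_CC − I_C·R_C − I_E·R_E = 11 − 0.443×0.56 − 0.448×1.8 = 9.95 V > V_CE(sat), so the active-region assumption holds.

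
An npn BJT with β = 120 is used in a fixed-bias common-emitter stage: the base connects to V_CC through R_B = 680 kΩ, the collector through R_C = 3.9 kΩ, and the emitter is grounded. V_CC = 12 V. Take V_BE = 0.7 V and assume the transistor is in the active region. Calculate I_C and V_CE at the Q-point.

Base loop: V_CC = I_B·R_B + V_BE, so I_B = (12 − 0.7)/680 kΩ = 0.0166 mA.
In the active region I_C = β·I_B = 120 × 0.0166 = 1.99 mA.
Collector loop: V_CE = V_CC − I_C·R_C = 12 − 1.99×3.9 = 4.22 V.
Since V_CE = 4.22 V > V_CE(sat) ≈ 0.2 V, the transistor is in the active region as assumed.

I_C ≈ 2 mA, V_CE ≈ 4.2 V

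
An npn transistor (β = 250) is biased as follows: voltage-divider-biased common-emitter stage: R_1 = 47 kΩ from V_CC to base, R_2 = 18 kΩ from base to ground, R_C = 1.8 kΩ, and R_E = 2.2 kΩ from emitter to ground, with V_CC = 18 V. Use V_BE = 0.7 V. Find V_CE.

Thevenize the base divider: V_Th = V_CC·R_2/(R_1+R_2) = 18×18/65 = 4.98 V, R_Th = R_1‖R_2 = 13 kΩ.
Base-emitter loop: V_Th = I_B·R_Th + V_BE + (β+1)I_B·R_E, so I_B = (4.98 − 0.7) / (13 + 251×2.2) = 0.00758 mA.
I_C = β·I_B = 250×0.00758 = 1.9 mA, and I_E = (β+1)I_B = 1.9 mA.
V_CE = V_CC − I_C·R_C − I_E·R_E = 18 − 1.9×1.8 − 1.9×2.2 = 10.4 V.
V_CE = 10.4 V > 0.2 V confirms active-region operation.

V_CE ≈ 10 V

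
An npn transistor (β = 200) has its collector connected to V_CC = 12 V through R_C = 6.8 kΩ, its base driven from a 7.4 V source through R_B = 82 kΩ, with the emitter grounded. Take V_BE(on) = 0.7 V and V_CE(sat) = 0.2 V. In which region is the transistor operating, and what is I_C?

Assume active: I_B = (7.4 − 0.7)/82 = 0.0817 mA, giving I_C = β·I_B = 16.3 mA.
But then V_CE = 12 − 16.3×6.8 = -99.1 V < V_CE(sat) = 0.2 V — impossible in the active region.
So the transistor is saturated. With V_CE = 0.2 V, I_C = (V_CC − 0.2)/R_C = 11.8/6.8 = 1.74 mA.
Check: β·I_B = 16.3 mA > I_C = 1.74 mA, confirming saturation.

saturation; I_C ≈ 1.7 mA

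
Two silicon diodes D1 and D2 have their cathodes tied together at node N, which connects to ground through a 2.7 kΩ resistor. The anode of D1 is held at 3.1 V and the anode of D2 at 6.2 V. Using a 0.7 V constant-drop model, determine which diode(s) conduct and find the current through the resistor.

Assume both conduct. Then node N would need to be at both 3.1−0.7 = 2.4 V and 6.2−0.7 = 5.5 V, which is impossible.
Assume only D2 conducts: V_N = 6.2 − 0.7 = 5.5 V, so I_R = 5.5/2.7 = 2.04 mA.
Check D1: its anode-to-cathode voltage is 3.1 − 5.5 = -2.4 V < 0.7 V, so it is off. The assumption is consistent.

Only D2 conducts; I_R ≈ 2 mA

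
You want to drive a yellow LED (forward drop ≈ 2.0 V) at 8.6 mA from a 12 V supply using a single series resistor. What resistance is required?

R ≈ 1.2 kΩ

The resistor drops V_S − V_D = 12 − 2.0 = 10 V at 8.6 mA.
R = 10 V / 8.6 mA = 1.16 kΩ.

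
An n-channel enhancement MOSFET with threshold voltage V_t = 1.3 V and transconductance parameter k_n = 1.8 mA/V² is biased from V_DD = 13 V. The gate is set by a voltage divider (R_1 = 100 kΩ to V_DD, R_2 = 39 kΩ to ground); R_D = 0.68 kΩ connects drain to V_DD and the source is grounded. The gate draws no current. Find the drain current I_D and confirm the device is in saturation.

I_D ≈ 5 mA

V_G = V_DD·R_2/(R_1+R_2) = 13×39/139 = 3.65 V. With the source grounded, V_GS = V_G = 3.65 V.
Assume saturation: I_D = (k_n/2)(V_GS − V_t)² = (1.8/2)×(3.65 − 1.3)² = 0.9×2.35² = 4.96 mA.
V_DS = V_DD − I_D·R_D = 13 − 4.96×0.68 = 9.63 V.
Saturation requires V_DS ≥ V_GS − V_t = 2.35 V; 9.63 ≥ 2.35 ✓.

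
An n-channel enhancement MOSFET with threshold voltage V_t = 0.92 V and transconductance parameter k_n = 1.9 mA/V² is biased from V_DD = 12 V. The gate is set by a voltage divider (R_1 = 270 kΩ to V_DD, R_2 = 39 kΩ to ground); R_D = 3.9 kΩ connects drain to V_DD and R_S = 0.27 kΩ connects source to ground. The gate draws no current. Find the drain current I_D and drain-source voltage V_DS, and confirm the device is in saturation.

I_D ≈ 0.26 mA, V_DS ≈ 11 V

V_G = V_DD·R_2/(R_1+R_2) = 12×39/309 = 1.51 V.
Assume saturation: I_D = (k_n/2)(V_GS − V_t)² with V_GS = V_G − I_D·R_S = 1.51 − 0.27·I_D.
Substituting gives 0.0693·I_D² − 1.31·I_D + 0.336 = 0, with roots I_D = 0.261 or 18.6 mA.
The root I_D = 18.6 mA gives V_GS = -3.5 V ≤ V_t, so take I_D = 0.261 mA.
Then V_GS = 1.44 V and V_DS = V_DD − I_D(R_D+R_S) = 12 − 0.261×4.17 = 10.9 V.
Saturation requires V_DS ≥ V_GS − V_t = 0.524 V; 10.9 ≥ 0.524 ✓.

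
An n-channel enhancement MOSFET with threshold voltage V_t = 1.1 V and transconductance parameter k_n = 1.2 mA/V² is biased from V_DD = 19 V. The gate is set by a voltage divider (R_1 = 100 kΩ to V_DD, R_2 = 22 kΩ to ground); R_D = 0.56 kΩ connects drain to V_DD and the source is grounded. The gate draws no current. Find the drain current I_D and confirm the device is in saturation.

I_D ≈ 3.2 mA

V_G = V_DD·R_2/(R_1+R_2) = 19×22/122 = 3.43 V. With the source grounded, V_GS = V_G = 3.43 V.
Assume saturation: I_D = (k_n/2)(V_GS − V_t)² = (1.2/2)×(3.43 − 1.1)² = 0.6×2.33² = 3.25 mA.
V_DS = V_DD − I_D·R_D = 19 − 3.25×0.56 = 17.2 V.
Saturation requires V_DS ≥ V_GS − V_t = 2.33 V; 17.2 ≥ 2.33 ✓.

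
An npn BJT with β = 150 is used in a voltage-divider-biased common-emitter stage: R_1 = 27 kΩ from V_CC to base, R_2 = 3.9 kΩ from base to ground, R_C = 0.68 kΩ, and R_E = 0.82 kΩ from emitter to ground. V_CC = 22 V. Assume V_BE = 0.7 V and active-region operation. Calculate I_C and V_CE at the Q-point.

I_C ≈ 2.4 mA, V_CE ≈ 18 V

Thevenize the base divider: V_Th = V_CC·R_2/(R_1+R_2) = 22×3.9/30.9 = 2.78 V, R_Th = R_1‖R_2 = 3.41 kΩ.
Base-emitter loop: V_Th = I_B·R_Th + V_BE + (β+1)I_B·R_E, so I_B = (2.78 − 0.7) / (3.41 + 151×0.82) = 0.0163 mA.
I_C = β·I_B = 150×0.0163 = 2.45 mA, and I_E = (β+1)I_B = 2.46 mA.
V_CE = V_CC − I_C·R_C − I_E·R_E = 22 − 2.45×0.68 − 2.46×0.82 = 18.3 V.
V_CE = 18.3 V > 0.2 V confirms active-region operation.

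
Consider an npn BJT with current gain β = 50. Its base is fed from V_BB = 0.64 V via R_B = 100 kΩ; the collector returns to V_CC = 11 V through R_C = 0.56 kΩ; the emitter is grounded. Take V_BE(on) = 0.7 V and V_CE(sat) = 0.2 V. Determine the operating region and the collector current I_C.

V_BB = 0.64 V ≤ V_BE(on) = 0.7 V, so the base-emitter junction is not forward biased.
The transistor is in cutoff: I_B = I_C = 0.

cutoff; I_C ≈ 0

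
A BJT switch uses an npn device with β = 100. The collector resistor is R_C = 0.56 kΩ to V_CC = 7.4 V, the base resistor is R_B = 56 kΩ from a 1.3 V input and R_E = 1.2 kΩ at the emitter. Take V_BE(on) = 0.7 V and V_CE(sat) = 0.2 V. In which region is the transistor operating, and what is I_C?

active; I_C ≈ 0.34 mA

Assume active. Base-emitter loop: I_B = (V_BB − V_BE)/(R_B + (β+1)R_E) = (1.3 − 0.7)/(56 + 101×1.2) = 0.00339 mA.
I_C = β·I_B = 100×0.00339 = 0.339 mA.
V_CE = V_CC − I_C·R_C − I_E·R_E = 7.4 − 0.339×0.56 − 0.342×1.2 = 6.8 V > V_CE(sat), so the active-region assumption holds.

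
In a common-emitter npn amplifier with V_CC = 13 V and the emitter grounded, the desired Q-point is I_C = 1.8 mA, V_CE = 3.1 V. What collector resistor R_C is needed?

R_C ≈ 5.5 kΩ

Collector loop: V_CC = I_C·R_C + V_CE.
R_C = (V_CC − V_CE)/I_C = (13 − 3.1)/1.8 = 5.5 kΩ.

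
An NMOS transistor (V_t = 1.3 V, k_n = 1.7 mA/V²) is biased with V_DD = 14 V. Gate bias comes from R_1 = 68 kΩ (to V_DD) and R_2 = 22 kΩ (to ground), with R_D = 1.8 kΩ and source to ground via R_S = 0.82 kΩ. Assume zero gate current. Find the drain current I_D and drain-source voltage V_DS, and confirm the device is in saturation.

V_G = V_DD·R_2/(R_1+R_2) = 14×22/90 = 3.42 V.
Assume saturation: I_D = (k_n/2)(V_GS − V_t)² with V_GS = V_G − I_D·R_S = 3.42 − 0.82·I_D.
Substituting gives 0.572·I_D² − 3.96·I_D + 3.83 = 0, with roots I_D = 1.16 or 5.76 mA.
The root I_D = 5.76 mA gives V_GS = -1.3 V ≤ V_t, so take I_D = 1.16 mA.
Then V_GS = 2.47 V and V_DS = V_DD − I_D(R_D+R_S) = 14 − 1.16×2.62 = 11 V.
Saturation requires V_DS ≥ V_GS − V_t = 1.17 V; 11 ≥ 1.17 ✓.

I_D ≈ 1.2 mA, V_DS ≈ 11 V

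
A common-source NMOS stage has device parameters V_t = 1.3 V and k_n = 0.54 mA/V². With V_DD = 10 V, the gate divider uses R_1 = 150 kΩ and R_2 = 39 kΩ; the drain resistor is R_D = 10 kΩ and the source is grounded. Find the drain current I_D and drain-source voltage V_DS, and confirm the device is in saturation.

V_G = V_DD·R_2/(R_1+R_2) = 10×39/189 = 2.06 V. With the source grounded, V_GS = V_G = 2.06 V.
Assume saturation: I_D = (k_n/2)(V_GS − V_t)² = (0.54/2)×(2.06 − 1.3)² = 0.27×0.763² = 0.157 mA.
V_DS = V_DD − I_D·R_D = 10 − 0.157×10 = 8.43 V.
Saturation requires V_DS ≥ V_GS − V_t = 0.763 V; 8.43 ≥ 0.763 ✓.

I_D ≈ 0.16 mA, V_DS ≈ 8.4 V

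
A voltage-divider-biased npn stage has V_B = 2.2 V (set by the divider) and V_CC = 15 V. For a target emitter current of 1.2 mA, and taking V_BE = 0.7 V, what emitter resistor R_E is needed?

R_E ≈ 1.3 kΩ

V_E = V_B − V_BE = 2.2 − 0.7 = 1.5 V.
R_E = V_E / I_E = 1.5 / 1.2 = 1.25 kΩ.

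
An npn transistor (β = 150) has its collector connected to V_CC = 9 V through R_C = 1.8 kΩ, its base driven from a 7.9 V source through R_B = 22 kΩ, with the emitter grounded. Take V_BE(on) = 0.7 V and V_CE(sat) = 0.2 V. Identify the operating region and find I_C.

Assume active: I_B = (7.9 − 0.7)/22 = 0.327 mA, giving I_C = β·I_B = 49.1 mA.
But then V_CE = 9 − 49.1×1.8 = -79.4 V < V_CE(sat) = 0.2 V — impossible in the active region.
So the transistor is saturated. With V_CE = 0.2 V, I_C = (V_CC − 0.2)/R_C = 8.8/1.8 = 4.89 mA.
Check: β·I_B = 49.1 mA > I_C = 4.89 mA, confirming saturation.

saturation; I_C ≈ 4.9 mA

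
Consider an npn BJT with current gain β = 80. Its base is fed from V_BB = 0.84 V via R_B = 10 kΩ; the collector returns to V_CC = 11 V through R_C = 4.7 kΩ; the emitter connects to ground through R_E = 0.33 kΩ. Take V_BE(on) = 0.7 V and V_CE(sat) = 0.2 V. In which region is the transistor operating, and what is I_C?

active; I_C ≈ 0.3 mA

Assume active. Base-emitter loop: I_B = (V_BB − V_BE)/(R_B + (β+1)R_E) = (0.84 − 0.7)/(10 + 81×0.33) = 0.00381 mA.
I_C = β·I_B = 80×0.00381 = 0.305 mA.
V_CE = V_CC − I_C·R_C − I_E·R_E = 11 − 0.305×4.7 − 0.309×0.33 = 9.46 V > V_CE(sat), so the active-region assumption holds.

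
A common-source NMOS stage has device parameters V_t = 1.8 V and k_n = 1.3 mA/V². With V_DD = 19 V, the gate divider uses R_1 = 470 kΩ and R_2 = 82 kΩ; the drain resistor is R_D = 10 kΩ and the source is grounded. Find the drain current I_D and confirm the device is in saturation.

I_D ≈ 0.68 mA

V_G = V_DD·R_2/(R_1+R_2) = 19×82/552 = 2.82 V. With the source grounded, V_GS = V_G = 2.82 V.
Assume saturation: I_D = (k_n/2)(V_GS − V_t)² = (1.3/2)×(2.82 − 1.8)² = 0.65×1.02² = 0.68 mA.
V_DS = V_DD − I_D·R_D = 19 − 0.68×10 = 12.2 V.
Saturation requires V_DS ≥ V_GS − V_t = 1.02 V; 12.2 ≥ 1.02 ✓.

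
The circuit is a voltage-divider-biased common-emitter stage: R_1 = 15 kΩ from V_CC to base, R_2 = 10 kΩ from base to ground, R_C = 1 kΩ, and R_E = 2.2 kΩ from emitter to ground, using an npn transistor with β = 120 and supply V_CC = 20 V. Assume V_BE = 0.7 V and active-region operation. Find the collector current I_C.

I_C ≈ 3.2 mA

Thevenize the base divider: V_Th = V_CC·R_2/(R_1+R_2) = 20×10/25 = 8 V, R_Th = R_1‖R_2 = 6 kΩ.
Base-emitter loop: V_Th = I_B·R_Th + V_BE + (β+1)I_B·R_E, so I_B = (8 − 0.7) / (6 + 121×2.2) = 0.0268 mA.
I_C = β·I_B = 120×0.0268 = 3.22 mA, and I_E = (β+1)I_B = 3.25 mA.
V_CE = V_CC − I_C·R_C − I_E·R_E = 20 − 3.22×1 − 3.25×2.2 = 9.64 V.
V_CE = 9.64 V > 0.2 V confirms active-region operation.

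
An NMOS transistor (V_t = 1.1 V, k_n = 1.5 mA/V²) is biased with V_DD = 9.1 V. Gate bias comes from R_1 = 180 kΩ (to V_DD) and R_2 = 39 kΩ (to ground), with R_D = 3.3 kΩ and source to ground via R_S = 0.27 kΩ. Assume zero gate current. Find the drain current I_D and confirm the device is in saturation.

V_G = V_DD·R_2/(R_1+R_2) = 9.1×39/219 = 1.62 V.
Assume saturation: I_D = (k_n/2)(V_GS − V_t)² with V_GS = V_G − I_D·R_S = 1.62 − 0.27·I_D.
Substituting gives 0.0547·I_D² − 1.21·I_D + 0.203 = 0, with roots I_D = 0.169 or 22 mA.
The root I_D = 22 mA gives V_GS = -4.31 V ≤ V_t, so take I_D = 0.169 mA.
Then V_GS = 1.57 V and V_DS = V_DD − I_D(R_D+R_S) = 9.1 − 0.169×3.57 = 8.5 V.
Saturation requires V_DS ≥ V_GS − V_t = 0.475 V; 8.5 ≥ 0.475 ✓.

I_D ≈ 0.17 mA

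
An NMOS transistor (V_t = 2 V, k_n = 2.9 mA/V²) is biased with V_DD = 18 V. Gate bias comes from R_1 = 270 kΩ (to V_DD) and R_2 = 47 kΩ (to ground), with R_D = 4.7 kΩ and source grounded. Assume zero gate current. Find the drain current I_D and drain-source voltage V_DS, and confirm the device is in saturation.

V_G = V_DD·R_2/(R_1+R_2) = 18×47/317 = 2.67 V. With the source grounded, V_GS = V_G = 2.67 V.
Assume saturation: I_D = (k_n/2)(V_GS − V_t)² = (2.9/2)×(2.67 − 2)² = 1.45×0.669² = 0.649 mA.
V_DS = V_DD − I_D·R_D = 18 − 0.649×4.7 = 15 V.
Saturation requires V_DS ≥ V_GS − V_t = 0.669 V; 15 ≥ 0.669 ✓.

I_D ≈ 0.65 mA, V_DS ≈ 15 V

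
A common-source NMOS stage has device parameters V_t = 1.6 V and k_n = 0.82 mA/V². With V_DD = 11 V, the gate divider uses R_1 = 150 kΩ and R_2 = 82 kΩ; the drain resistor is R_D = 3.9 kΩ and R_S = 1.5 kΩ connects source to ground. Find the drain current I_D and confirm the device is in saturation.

V_G = V_DD·R_2/(R_1+R_2) = 11×82/232 = 3.89 V.
Assume saturation: I_D = (k_n/2)(V_GS − V_t)² with V_GS = V_G − I_D·R_S = 3.89 − 1.5·I_D.
Substituting gives 0.922·I_D² − 3.81·I_D + 2.15 = 0, with roots I_D = 0.672 or 3.46 mA.
The root I_D = 3.46 mA gives V_GS = -1.31 V ≤ V_t, so take I_D = 0.672 mA.
Then V_GS = 2.88 V and V_DS = V_DD − I_D(R_D+R_S) = 11 − 0.672×5.4 = 7.37 V.
Saturation requires V_DS ≥ V_GS − V_t = 1.28 V; 7.37 ≥ 1.28 ✓.

I_D ≈ 0.67 mA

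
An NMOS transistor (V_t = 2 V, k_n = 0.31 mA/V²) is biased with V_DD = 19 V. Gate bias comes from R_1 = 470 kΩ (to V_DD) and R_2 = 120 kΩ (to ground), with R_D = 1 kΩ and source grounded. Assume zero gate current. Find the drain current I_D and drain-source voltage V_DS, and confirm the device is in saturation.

I_D ≈ 0.54 mA, V_DS ≈ 18 V

V_G = V_DD·R_2/(R_1+R_2) = 19×120/590 = 3.86 V. With the source grounded, V_GS = V_G = 3.86 V.
Assume saturation: I_D = (k_n/2)(V_GS − V_t)² = (0.31/2)×(3.86 − 2)² = 0.155×1.86² = 0.539 mA.
V_DS = V_DD − I_D·R_D = 19 − 0.539×1 = 18.5 V.
Saturation requires V_DS ≥ V_GS − V_t = 1.86 V; 18.5 ≥ 1.86 ✓.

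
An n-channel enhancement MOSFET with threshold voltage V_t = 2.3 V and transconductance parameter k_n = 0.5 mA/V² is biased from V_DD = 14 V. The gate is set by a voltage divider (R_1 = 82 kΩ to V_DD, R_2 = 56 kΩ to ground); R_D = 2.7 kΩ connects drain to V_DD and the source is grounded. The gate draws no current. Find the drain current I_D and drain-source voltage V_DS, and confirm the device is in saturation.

I_D ≈ 2.9 mA, V_DS ≈ 6.3 V

V_G = V_DD·R_2/(R_1+R_2) = 14×56/138 = 5.68 V. With the source grounded, V_GS = V_G = 5.68 V.
Assume saturation: I_D = (k_n/2)(V_GS − V_t)² = (0.5/2)×(5.68 − 2.3)² = 0.25×3.38² = 2.86 mA.
V_DS = V_DD − I_D·R_D = 14 − 2.86×2.7 = 6.28 V.
Saturation requires V_DS ≥ V_GS − V_t = 3.38 V; 6.28 ≥ 3.38 ✓.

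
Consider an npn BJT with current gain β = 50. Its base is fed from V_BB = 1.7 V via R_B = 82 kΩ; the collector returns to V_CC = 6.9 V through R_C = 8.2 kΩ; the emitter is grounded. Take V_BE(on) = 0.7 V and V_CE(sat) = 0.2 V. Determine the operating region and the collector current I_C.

Assume active. Base-emitter loop: I_B = (V_BB − V_BE)/R_B = (1.7 − 0.7)/82 = 0.0122 mA.
I_C = β·I_B = 50×0.0122 = 0.61 mA.
V_CE = V_CC − I_C·R_C = 6.9 − 0.61×8.2 = 1.9 V > V_CE(sat), so the active-region assumption holds.

active; I_C ≈ 0.61 mA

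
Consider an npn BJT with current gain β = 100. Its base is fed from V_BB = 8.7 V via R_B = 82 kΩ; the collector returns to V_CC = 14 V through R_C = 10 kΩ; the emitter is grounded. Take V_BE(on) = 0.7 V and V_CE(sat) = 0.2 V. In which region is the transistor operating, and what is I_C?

Assume active: I_B = (8.7 − 0.7)/82 = 0.0976 mA, giving I_C = β·I_B = 9.76 mA.
But then V_CE = 14 − 9.76×10 = -83.6 V < V_CE(sat) = 0.2 V — impossible in the active region.
So the transistor is saturated. With V_CE = 0.2 V, I_C = (V_CC − 0.2)/R_C = 13.8/10 = 1.38 mA.
Check: β·I_B = 9.76 mA > I_C = 1.38 mA, confirming saturation.

saturation; I_C ≈ 1.4 mA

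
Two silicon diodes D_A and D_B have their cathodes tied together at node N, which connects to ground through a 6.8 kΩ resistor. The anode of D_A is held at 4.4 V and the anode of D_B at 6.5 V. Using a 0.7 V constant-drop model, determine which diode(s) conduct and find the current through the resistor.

Only D_B conducts; I_R ≈ 0.85 mA

Assume both conduct. Then node N would need to be at both 4.4−0.7 = 3.7 V and 6.5−0.7 = 5.8 V, which is impossible.
Assume only D_B conducts: V_N = 6.5 − 0.7 = 5.8 V, so I_R = 5.8/6.8 = 0.853 mA.
Check D_A: its anode-to-cathode voltage is 4.4 − 5.8 = -1.4 V < 0.7 V, so it is off. The assumption is consistent.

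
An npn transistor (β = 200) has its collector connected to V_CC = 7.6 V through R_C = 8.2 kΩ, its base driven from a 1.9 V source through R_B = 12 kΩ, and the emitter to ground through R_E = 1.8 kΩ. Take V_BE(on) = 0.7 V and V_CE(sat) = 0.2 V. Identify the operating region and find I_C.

active; I_C ≈ 0.64 mA

Assume active. Base-emitter loop: I_B = (V_BB − V_BE)/(R_B + (β+1)R_E) = (1.9 − 0.7)/(12 + 201×1.8) = 0.00321 mA.
I_C = β·I_B = 200×0.00321 = 0.642 mA.
V_CE = V_CC − I_C·R_C − I_E·R_E = 7.6 − 0.642×8.2 − 0.645×1.8 = 1.17 V > V_CE(sat), so the active-region assumption holds.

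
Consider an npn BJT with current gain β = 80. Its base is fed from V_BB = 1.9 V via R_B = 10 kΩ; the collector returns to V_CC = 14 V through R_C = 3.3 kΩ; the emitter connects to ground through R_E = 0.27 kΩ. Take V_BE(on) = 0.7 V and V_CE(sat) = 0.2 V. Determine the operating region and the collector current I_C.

Assume active. Base-emitter loop: I_B = (V_BB − V_BE)/(R_B + (β+1)R_E) = (1.9 − 0.7)/(10 + 81×0.27) = 0.0377 mA.
I_C = β·I_B = 80×0.0377 = 3.01 mA.
V_CE = V_CC − I_C·R_C − I_E·R_E = 14 − 3.01×3.3 − 3.05×0.27 = 3.24 V > V_CE(sat), so the active-region assumption holds.

active; I_C ≈ 3 mA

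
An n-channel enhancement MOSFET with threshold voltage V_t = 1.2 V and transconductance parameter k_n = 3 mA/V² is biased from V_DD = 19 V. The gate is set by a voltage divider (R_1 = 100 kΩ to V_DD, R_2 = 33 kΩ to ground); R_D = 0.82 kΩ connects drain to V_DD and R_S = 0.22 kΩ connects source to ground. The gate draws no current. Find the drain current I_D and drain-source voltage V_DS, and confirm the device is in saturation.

I_D ≈ 6.5 mA, V_DS ≈ 12 V

V_G = V_DD·R_2/(R_1+R_2) = 19×33/133 = 4.71 V.
Assume saturation: I_D = (k_n/2)(V_GS − V_t)² with V_GS = V_G − I_D·R_S = 4.71 − 0.22·I_D.
Substituting gives 0.0726·I_D² − 3.32·I_D + 18.5 = 0, with roots I_D = 6.51 or 39.2 mA.
The root I_D = 39.2 mA gives V_GS = -3.91 V ≤ V_t, so take I_D = 6.51 mA.
Then V_GS = 3.28 V and V_DS = V_DD − I_D(R_D+R_S) = 19 − 6.51×1.04 = 12.2 V.
Saturation requires V_DS ≥ V_GS − V_t = 2.08 V; 12.2 ≥ 2.08 ✓.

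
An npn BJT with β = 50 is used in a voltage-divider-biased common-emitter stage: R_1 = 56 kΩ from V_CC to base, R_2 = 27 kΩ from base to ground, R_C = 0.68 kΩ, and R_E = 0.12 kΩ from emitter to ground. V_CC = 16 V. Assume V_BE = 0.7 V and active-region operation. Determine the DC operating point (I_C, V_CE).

I_C ≈ 9.3 mA, V_CE ≈ 8.6 V

Thevenize the base divider: V_Th = V_CC·R_2/(R_1+R_2) = 16×27/83 = 5.2 V, R_Th = R_1‖R_2 = 18.2 kΩ.
Base-emitter loop: V_Th = I_B·R_Th + V_BE + (β+1)I_B·R_E, so I_B = (5.2 − 0.7) / (18.2 + 51×0.12) = 0.185 mA.
I_C = β·I_B = 50×0.185 = 9.26 mA, and I_E = (β+1)I_B = 9.44 mA.
V_CE = V_CC − I_C·R_C − I_E·R_E = 16 − 9.26×0.68 − 9.44×0.12 = 8.57 V.
V_CE = 8.57 V > 0.2 V confirms active-region operation.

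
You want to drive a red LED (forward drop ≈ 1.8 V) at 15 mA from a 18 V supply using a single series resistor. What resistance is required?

The resistor drops V_S − V_D = 18 − 1.8 = 16.2 V at 15 mA.
R = 16.2 V / 15 mA = 1.08 kΩ.

R ≈ 1.1 kΩ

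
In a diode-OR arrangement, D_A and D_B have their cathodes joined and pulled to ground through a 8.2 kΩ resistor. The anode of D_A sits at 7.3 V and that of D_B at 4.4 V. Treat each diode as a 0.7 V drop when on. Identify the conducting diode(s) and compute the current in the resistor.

Only D_A conducts; I_R ≈ 0.8 mA

Assume both conduct. Then node N would need to be at both 7.3−0.7 = 6.6 V and 4.4−0.7 = 3.7 V, which is impossible.
Assume only D_A conducts: V_N = 7.3 − 0.7 = 6.6 V, so I_R = 6.6/8.2 = 0.805 mA.
Check D_B: its anode-to-cathode voltage is 4.4 − 6.6 = -2.2 V < 0.7 V, so it is off. The assumption is consistent.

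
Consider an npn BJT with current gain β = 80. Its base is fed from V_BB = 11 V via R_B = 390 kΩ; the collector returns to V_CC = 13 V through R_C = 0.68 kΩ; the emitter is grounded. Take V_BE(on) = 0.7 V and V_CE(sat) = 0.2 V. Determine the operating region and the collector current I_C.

active; I_C ≈ 2.1 mA

Assume active. Base-emitter loop: I_B = (V_BB − V_BE)/R_B = (11 − 0.7)/390 = 0.0264 mA.
I_C = β·I_B = 80×0.0264 = 2.11 mA.
V_CE = V_CC − I_C·R_C = 13 − 2.11×0.68 = 11.6 V > V_CE(sat), so the active-region assumption holds.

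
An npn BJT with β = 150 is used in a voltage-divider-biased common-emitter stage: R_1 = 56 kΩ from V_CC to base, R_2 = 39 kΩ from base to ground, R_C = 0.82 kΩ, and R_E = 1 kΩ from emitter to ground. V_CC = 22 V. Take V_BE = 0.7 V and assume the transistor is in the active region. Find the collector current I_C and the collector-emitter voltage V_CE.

Thevenize the base divider: V_Th = V_CC·R_2/(R_1+R_2) = 22×39/95 = 9.03 V, R_Th = R_1‖R_2 = 23 kΩ.
Base-emitter loop: V_Th = I_B·R_Th + V_BE + (β+1)I_B·R_E, so I_B = (9.03 − 0.7) / (23 + 151×1) = 0.0479 mA.
I_C = β·I_B = 150×0.0479 = 7.18 mA, and I_E = (β+1)I_B = 7.23 mA.
V_CE = V_CC − I_C·R_C − I_E·R_E = 22 − 7.18×0.82 − 7.23×1 = 8.88 V.
V_CE = 8.88 V > 0.2 V confirms active-region operation.

I_C ≈ 7.2 mA, V_CE ≈ 8.9 V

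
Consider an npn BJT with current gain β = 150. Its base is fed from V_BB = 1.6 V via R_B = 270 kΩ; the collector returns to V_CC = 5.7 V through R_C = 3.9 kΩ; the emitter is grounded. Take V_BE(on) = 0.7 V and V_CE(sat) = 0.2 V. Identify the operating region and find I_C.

Assume active. Base-emitter loop: I_B = (V_BB − V_BE)/R_B = (1.6 − 0.7)/270 = 0.00333 mA.
I_C = β·I_B = 150×0.00333 = 0.5 mA.
V_CE = V_CC − I_C·R_C = 5.7 − 0.5×3.9 = 3.75 V > V_CE(sat), so the active-region assumption holds.

active; I_C ≈ 0.5 mA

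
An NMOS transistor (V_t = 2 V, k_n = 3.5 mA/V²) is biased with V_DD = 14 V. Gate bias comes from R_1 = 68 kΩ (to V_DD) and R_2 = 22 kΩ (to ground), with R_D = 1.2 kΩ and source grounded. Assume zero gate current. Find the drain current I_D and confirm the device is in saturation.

V_G = V_DD·R_2/(R_1+R_2) = 14×22/90 = 3.42 V. With the source grounded, V_GS = V_G = 3.42 V.
Assume saturation: I_D = (k_n/2)(V_GS − V_t)² = (3.5/2)×(3.42 − 2)² = 1.75×1.42² = 3.54 mA.
V_DS = V_DD − I_D·R_D = 14 − 3.54×1.2 = 9.75 V.
Saturation requires V_DS ≥ V_GS − V_t = 1.42 V; 9.75 ≥ 1.42 ✓.

I_D ≈ 3.5 mA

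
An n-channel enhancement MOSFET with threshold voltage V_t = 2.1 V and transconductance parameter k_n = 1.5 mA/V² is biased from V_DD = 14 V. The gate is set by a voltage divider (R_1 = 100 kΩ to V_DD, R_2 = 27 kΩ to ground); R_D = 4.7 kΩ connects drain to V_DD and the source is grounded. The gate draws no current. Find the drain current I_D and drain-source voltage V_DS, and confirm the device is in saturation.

I_D ≈ 0.58 mA, V_DS ≈ 11 V

V_G = V_DD·R_2/(R_1+R_2) = 14×27/127 = 2.98 V. With the source grounded, V_GS = V_G = 2.98 V.
Assume saturation: I_D = (k_n/2)(V_GS − V_t)² = (1.5/2)×(2.98 − 2.1)² = 0.75×0.876² = 0.576 mA.
V_DS = V_DD − I_D·R_D = 14 − 0.576×4.7 = 11.3 V.
Saturation requires V_DS ≥ V_GS − V_t = 0.876 V; 11.3 ≥ 0.876 ✓.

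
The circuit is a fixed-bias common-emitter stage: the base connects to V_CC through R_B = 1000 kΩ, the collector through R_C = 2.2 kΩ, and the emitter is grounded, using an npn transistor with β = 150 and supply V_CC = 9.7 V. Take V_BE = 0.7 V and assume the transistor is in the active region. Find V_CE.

V_CE ≈ 6.7 V

Base loop: V_CC = I_B·R_B + V_BE, so I_B = (9.7 − 0.7)/1000 kΩ = 0.009 mA.
In the active region I_C = β·I_B = 150 × 0.009 = 1.35 mA.
Collector loop: V_CE = V_CC − I_C·R_C = 9.7 − 1.35×2.2 = 6.73 V.
Since V_CE = 6.73 V > V_CE(sat) ≈ 0.2 V, the transistor is in the active region as assumed.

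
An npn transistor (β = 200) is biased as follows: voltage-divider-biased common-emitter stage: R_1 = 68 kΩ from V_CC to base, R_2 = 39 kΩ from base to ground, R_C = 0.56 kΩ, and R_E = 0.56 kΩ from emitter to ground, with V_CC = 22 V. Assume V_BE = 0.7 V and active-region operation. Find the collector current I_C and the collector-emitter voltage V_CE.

I_C ≈ 11 mA, V_CE ≈ 10 V

Thevenize the base divider: V_Th = V_CC·R_2/(R_1+R_2) = 22×39/107 = 8.02 V, R_Th = R_1‖R_2 = 24.8 kΩ.
Base-emitter loop: V_Th = I_B·R_Th + V_BE + (β+1)I_B·R_E, so I_B = (8.02 − 0.7) / (24.8 + 201×0.56) = 0.0533 mA.
I_C = β·I_B = 200×0.0533 = 10.7 mA, and I_E = (β+1)I_B = 10.7 mA.
V_CE = V_CC − I_C·R_C − I_E·R_E = 22 − 10.7×0.56 − 10.7×0.56 = 10 V.
V_CE = 10 V > 0.2 V confirms active-region operation.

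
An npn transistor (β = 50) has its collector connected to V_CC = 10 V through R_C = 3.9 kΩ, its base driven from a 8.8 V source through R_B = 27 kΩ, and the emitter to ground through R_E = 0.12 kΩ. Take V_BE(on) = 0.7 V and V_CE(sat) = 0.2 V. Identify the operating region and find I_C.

saturation; I_C ≈ 2.4 mA

Assume active: I_B = (8.8 − 0.7)/(27 + 51×0.12) = 0.245 mA, I_C = β·I_B = 12.2 mA.
Then V_CE = 10 − 12.2×3.9 − 12.5×0.12 = -39.2 V < 0.2 V — the active assumption fails.
Re-solve with V_CE = 0.2 V. KCL at the emitter: V_E/R_E = (V_BB−0.7−V_E)/R_B + (V_CC−0.2−V_E)/R_C, giving V_E = 0.326 V.
I_C = (V_CC − 0.2 − V_E)/R_C = (9.8 − 0.326)/3.9 = 2.43 mA.
Check: I_B = (8.1 − 0.326)/27 = 0.288 mA, and β·I_B = 14.4 mA > I_C, confirming saturation.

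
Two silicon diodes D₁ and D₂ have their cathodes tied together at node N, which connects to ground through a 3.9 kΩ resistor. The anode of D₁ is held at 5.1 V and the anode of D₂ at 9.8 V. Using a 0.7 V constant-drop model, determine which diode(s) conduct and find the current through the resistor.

Assume both conduct. Then node N would need to be at both 5.1−0.7 = 4.4 V and 9.8−0.7 = 9.1 V, which is impossible.
Assume only D₂ conducts: V_N = 9.8 − 0.7 = 9.1 V, so I_R = 9.1/3.9 = 2.33 mA.
Check D₁: its anode-to-cathode voltage is 5.1 − 9.1 = -4 V < 0.7 V, so it is off. The assumption is consistent.

Only D₂ conducts; I_R ≈ 2.3 mA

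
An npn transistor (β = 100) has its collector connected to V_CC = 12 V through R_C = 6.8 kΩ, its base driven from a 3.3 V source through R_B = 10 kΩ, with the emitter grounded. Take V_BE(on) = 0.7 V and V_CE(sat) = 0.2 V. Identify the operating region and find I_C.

saturation; I_C ≈ 1.7 mA

Assume active: I_B = (3.3 − 0.7)/10 = 0.26 mA, giving I_C = β·I_B = 26 mA.
But then V_CE = 12 − 26×6.8 = -165 V < V_CE(sat) = 0.2 V — impossible in the active region.
So the transistor is saturated. With V_CE = 0.2 V, I_C = (V_CC − 0.2)/R_C = 11.8/6.8 = 1.74 mA.
Check: β·I_B = 26 mA > I_C = 1.74 mA, confirming saturation.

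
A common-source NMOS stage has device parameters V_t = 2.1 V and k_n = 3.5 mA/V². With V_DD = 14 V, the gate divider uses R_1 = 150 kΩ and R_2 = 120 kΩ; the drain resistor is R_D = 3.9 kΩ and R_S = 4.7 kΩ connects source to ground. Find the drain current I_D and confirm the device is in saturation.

V_G = V_DD·R_2/(R_1+R_2) = 14×120/270 = 6.22 V.
Assume saturation: I_D = (k_n/2)(V_GS − V_t)² with V_GS = V_G − I_D·R_S = 6.22 − 4.7·I_D.
Substituting gives 38.7·I_D² − 68.8·I_D + 29.7 = 0, with roots I_D = 0.739 or 1.04 mA.
The root I_D = 1.04 mA gives V_GS = 1.33 V ≤ V_t, so take I_D = 0.739 mA.
Then V_GS = 2.75 V and V_DS = V_DD − I_D(R_D+R_S) = 14 − 0.739×8.6 = 7.65 V.
Saturation requires V_DS ≥ V_GS − V_t = 0.65 V; 7.65 ≥ 0.65 ✓.

I_D ≈ 0.74 mA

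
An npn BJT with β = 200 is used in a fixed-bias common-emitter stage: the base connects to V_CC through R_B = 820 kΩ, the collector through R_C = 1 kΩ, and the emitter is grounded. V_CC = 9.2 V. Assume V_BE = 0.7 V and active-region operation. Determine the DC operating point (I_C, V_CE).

I_C ≈ 2.1 mA, V_CE ≈ 7.1 V

Base loop: V_CC = I_B·R_B + V_BE, so I_B = (9.2 − 0.7)/820 kΩ = 0.0104 mA.
In the active region I_C = β·I_B = 200 × 0.0104 = 2.07 mA.
Collector loop: V_CE = V_CC − I_C·R_C = 9.2 − 2.07×1 = 7.13 V.
Since V_CE = 7.13 V > V_CE(sat) ≈ 0.2 V, the transistor is in the active region as assumed.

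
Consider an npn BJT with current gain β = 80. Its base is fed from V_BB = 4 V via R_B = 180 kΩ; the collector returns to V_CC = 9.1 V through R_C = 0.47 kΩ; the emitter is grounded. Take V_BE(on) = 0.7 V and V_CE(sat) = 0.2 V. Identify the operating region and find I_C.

active; I_C ≈ 1.5 mA

Assume active. Base-emitter loop: I_B = (V_BB − V_BE)/R_B = (4 − 0.7)/180 = 0.0183 mA.
I_C = β·I_B = 80×0.0183 = 1.47 mA.
V_CE = V_CC − I_C·R_C = 9.1 − 1.47×0.47 = 8.41 V > V_CE(sat), so the active-region assumption holds.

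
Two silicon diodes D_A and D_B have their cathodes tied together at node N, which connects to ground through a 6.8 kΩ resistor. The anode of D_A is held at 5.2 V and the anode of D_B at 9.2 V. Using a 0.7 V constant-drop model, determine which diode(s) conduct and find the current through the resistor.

Only D_B conducts; I_R ≈ 1.2 mA

Assume both conduct. Then node N would need to be at both 5.2−0.7 = 4.5 V and 9.2−0.7 = 8.5 V, which is impossible.
Assume only D_B conducts: V_N = 9.2 − 0.7 = 8.5 V, so I_R = 8.5/6.8 = 1.25 mA.
Check D_A: its anode-to-cathode voltage is 5.2 − 8.5 = -3.3 V < 0.7 V, so it is off. The assumption is consistent.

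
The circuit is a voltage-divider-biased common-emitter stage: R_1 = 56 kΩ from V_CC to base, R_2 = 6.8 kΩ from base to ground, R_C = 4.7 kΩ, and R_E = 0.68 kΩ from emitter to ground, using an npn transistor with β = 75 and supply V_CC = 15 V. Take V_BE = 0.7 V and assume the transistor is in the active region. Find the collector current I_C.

I_C ≈ 1.2 mA

Thevenize the base divider: V_Th = V_CC·R_2/(R_1+R_2) = 15×6.8/62.8 = 1.62 V, R_Th = R_1‖R_2 = 6.06 kΩ.
Base-emitter loop: V_Th = I_B·R_Th + V_BE + (β+1)I_B·R_E, so I_B = (1.62 − 0.7) / (6.06 + 76×0.68) = 0.016 mA.
I_C = β·I_B = 75×0.016 = 1.2 mA, and I_E = (β+1)I_B = 1.22 mA.
V_CE = V_CC − I_C·R_C − I_E·R_E = 15 − 1.2×4.7 − 1.22×0.68 = 8.53 V.
V_CE = 8.53 V > 0.2 V confirms active-region operation.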